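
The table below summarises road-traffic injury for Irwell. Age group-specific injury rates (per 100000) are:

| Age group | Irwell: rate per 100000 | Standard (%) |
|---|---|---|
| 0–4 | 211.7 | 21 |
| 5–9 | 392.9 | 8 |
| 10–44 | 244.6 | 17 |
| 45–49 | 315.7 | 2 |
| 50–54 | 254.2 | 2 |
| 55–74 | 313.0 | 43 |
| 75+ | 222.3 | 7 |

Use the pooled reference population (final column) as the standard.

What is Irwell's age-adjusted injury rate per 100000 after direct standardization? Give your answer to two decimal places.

Standard weights: 0.21, 0.08, 0.17, 0.02, 0.02, 0.43, 0.07.
Standardized rate: 0.2100×211.7 + 0.0800×392.9 + 0.1700×244.6 + 0.0200×315.7 + 0.0200×254.2 + 0.4300×313.0 + 0.0700×222.3 = 279.0200 per 100000.

279.02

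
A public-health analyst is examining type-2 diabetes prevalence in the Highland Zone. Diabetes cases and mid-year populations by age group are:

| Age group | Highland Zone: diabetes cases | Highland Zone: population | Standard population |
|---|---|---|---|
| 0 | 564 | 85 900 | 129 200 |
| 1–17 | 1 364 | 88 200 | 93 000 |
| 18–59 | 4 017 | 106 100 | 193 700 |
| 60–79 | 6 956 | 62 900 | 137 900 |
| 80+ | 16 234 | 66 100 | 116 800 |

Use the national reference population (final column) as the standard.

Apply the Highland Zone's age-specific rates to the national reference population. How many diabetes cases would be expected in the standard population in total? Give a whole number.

Age-specific rates per 1 000 for the Highland Zone: 6.566, 15.465, 37.861, 110.588, 245.598.
Expected diabetes cases = Σ (standard pop × age-specific rate ÷ 1 000)
= 129 200×6.566/1 000 + 93 000×15.465/1 000 + 193 700×37.861/1 000 + 137 900×110.588/1 000 + 116 800×245.598/1 000
= 848.30 + 1438.23 + 7333.58 + 15250.12 + 28685.80 = 53556.02.

53556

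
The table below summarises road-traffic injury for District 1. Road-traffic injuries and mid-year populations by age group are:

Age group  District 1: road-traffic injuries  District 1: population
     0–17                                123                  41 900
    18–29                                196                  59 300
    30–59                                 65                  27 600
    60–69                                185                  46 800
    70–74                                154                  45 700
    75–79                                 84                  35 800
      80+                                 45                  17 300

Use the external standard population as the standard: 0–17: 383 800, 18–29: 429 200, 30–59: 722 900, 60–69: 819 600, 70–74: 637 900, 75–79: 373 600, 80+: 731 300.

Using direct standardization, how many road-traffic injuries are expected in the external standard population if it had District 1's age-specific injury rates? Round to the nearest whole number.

12416

Age-specific rates per 100 000 for District 1: 293.56, 330.52, 235.51, 395.30, 336.98, 234.64, 260.12.
Expected road-traffic injuries = Σ (standard pop × age-specific rate ÷ 100 000)
= 383 800×293.56/100 000 + 429 200×330.52/100 000 + 722 900×235.51/100 000 + 819 600×395.30/100 000 + 637 900×336.98/100 000 + 373 600×234.64/100 000 + 731 300×260.12/100 000
= 1126.67 + 1418.60 + 1702.48 + 3239.87 + 2149.60 + 876.60 + 1902.23 = 12416.05.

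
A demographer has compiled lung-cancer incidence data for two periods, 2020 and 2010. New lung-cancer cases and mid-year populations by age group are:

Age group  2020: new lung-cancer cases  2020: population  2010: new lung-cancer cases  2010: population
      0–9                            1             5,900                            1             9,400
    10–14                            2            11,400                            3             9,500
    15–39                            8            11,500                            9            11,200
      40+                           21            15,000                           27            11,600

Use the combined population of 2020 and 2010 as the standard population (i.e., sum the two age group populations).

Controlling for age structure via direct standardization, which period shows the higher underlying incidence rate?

2010

Age-specific rates per 100,000 for 2020: 16.95, 17.54, 69.57, 140.00.
For 2010: 10.64, 31.58, 80.36, 232.76.
Combined standard total = 85,500; weights = 0.1789, 0.2444, 0.2655, 0.3111.
2020: 0.1789×16.95 + 0.2444×17.54 + 0.2655×69.57 + 0.3111×140.00 = 69.3464 per 100,000.
2010: 0.1789×10.64 + 0.2444×31.58 + 0.2655×80.36 + 0.3111×232.76 = 103.3714 per 100,000.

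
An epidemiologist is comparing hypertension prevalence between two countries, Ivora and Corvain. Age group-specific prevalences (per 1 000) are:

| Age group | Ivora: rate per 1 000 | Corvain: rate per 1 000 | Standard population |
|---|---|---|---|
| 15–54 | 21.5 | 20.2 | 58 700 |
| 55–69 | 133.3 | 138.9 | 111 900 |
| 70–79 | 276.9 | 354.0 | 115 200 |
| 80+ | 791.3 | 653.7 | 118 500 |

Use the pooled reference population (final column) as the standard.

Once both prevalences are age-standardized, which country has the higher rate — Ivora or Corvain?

Standard total = 404 300; weights = 0.1452, 0.2768, 0.2849, 0.2931.
Ivora: 0.1452×21.5 + 0.2768×133.3 + 0.2849×276.9 + 0.2931×791.3 = 350.8441 per 1 000.
Corvain: 0.1452×20.2 + 0.2768×138.9 + 0.2849×354.0 + 0.2931×653.7 = 333.8434 per 1 000.

Ivora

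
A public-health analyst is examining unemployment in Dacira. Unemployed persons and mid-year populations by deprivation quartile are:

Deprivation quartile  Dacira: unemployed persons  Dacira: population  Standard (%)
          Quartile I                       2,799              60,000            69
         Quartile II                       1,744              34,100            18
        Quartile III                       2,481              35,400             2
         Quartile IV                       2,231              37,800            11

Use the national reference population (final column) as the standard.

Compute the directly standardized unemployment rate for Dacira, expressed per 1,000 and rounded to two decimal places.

Deprivation-specific rates per 1,000 for Dacira: 46.650, 51.144, 70.085, 59.021.
Standard weights: 0.69, 0.18, 0.02, 0.11.
Standardized rate: 0.6900×46.650 + 0.1800×51.144 + 0.0200×70.085 + 0.1100×59.021 = 49.2884 per 1,000.

49.29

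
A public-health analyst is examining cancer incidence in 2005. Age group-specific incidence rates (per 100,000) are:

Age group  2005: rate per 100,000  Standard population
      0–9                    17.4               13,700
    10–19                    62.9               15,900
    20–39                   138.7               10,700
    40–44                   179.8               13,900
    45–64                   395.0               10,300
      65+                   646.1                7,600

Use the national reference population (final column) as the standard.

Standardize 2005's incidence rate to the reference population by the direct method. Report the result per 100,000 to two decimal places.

196.96

Standard total = 72,100; weights = 0.1900, 0.2205, 0.1484, 0.1928, 0.1429, 0.1054.
Standardized rate: 0.1900×17.4 + 0.2205×62.9 + 0.1484×138.7 + 0.1928×179.8 + 0.1429×395.0 + 0.1054×646.1 = 196.9578 per 100,000.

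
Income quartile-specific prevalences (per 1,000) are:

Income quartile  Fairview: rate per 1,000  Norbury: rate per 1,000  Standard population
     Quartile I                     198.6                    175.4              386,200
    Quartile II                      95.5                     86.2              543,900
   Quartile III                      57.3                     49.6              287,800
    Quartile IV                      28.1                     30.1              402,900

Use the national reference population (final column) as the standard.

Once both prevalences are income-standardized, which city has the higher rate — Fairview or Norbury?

Standard total = 1,620,800; weights = 0.2383, 0.3356, 0.1776, 0.2486.
Fairview: 0.2383×198.6 + 0.3356×95.5 + 0.1776×57.3 + 0.2486×28.1 = 96.5290 per 1,000.
Norbury: 0.2383×175.4 + 0.3356×86.2 + 0.1776×49.6 + 0.2486×30.1 = 87.0100 per 1,000.

Fairview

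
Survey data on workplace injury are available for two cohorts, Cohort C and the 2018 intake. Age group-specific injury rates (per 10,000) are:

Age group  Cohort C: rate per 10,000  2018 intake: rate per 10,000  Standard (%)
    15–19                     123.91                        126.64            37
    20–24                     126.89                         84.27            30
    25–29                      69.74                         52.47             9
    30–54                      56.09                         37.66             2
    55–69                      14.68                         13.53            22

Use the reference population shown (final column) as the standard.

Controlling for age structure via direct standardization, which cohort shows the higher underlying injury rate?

Standard weights: 0.37, 0.30, 0.09, 0.02, 0.22.
Cohort C: 0.3700×123.91 + 0.3000×126.89 + 0.0900×69.74 + 0.0200×56.09 + 0.2200×14.68 = 94.5417 per 10,000.
The 2018 intake: 0.3700×126.64 + 0.3000×84.27 + 0.0900×52.47 + 0.0200×37.66 + 0.2200×13.53 = 80.5899 per 10,000.

Cohort C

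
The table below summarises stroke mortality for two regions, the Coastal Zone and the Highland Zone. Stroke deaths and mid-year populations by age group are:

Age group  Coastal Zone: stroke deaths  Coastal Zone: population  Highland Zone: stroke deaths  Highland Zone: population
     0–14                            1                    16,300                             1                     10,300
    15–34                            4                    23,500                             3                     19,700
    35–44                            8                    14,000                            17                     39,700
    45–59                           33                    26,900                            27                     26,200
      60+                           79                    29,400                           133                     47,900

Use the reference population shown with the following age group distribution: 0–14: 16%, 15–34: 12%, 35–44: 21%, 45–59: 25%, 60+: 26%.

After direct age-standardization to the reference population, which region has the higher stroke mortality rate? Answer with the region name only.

Age-specific rates per 100,000 for the Coastal Zone: 6.13, 17.02, 57.14, 122.68, 268.71.
For the Highland Zone: 9.71, 15.23, 42.82, 103.05, 277.66.
Standard weights: 0.16, 0.12, 0.21, 0.25, 0.26.
The Coastal Zone: 0.1600×6.13 + 0.1200×17.02 + 0.2100×57.14 + 0.2500×122.68 + 0.2600×268.71 = 115.5572 per 100,000.
The Highland Zone: 0.1600×9.71 + 0.1200×15.23 + 0.2100×42.82 + 0.2500×103.05 + 0.2600×277.66 = 110.3287 per 100,000.
The crude rates (113.53 vs 125.87) would put the Highland Zone higher, but that reflects its age composition; once standardized to a common age structure, the Coastal Zone has the higher underlying rate.

Coastal Zone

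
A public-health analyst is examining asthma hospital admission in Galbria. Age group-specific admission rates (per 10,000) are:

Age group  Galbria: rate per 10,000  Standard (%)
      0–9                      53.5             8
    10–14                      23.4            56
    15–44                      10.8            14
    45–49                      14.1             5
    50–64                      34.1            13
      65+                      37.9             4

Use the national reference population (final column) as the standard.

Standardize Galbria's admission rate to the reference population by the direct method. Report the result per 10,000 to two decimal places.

25.55

Standard weights: 0.08, 0.56, 0.14, 0.05, 0.13, 0.04.
Standardized rate: 0.0800×53.5 + 0.5600×23.4 + 0.1400×10.8 + 0.0500×14.1 + 0.1300×34.1 + 0.0400×37.9 = 25.5500 per 10,000.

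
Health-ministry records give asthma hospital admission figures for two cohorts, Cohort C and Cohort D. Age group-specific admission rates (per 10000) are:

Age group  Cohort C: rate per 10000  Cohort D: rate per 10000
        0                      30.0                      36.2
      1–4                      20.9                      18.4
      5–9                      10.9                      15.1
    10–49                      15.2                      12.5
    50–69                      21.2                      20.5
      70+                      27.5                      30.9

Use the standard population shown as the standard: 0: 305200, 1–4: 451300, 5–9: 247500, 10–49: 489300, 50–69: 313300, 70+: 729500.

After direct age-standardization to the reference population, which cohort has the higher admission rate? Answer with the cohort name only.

Cohort D

Standard total = 2536100; weights = 0.1203, 0.1780, 0.0976, 0.1929, 0.1235, 0.2876.
Cohort C: 0.1203×30.0 + 0.1780×20.9 + 0.0976×10.9 + 0.1929×15.2 + 0.1235×21.2 + 0.2876×27.5 = 21.8550 per 10000.
Cohort D: 0.1203×36.2 + 0.1780×18.4 + 0.0976×15.1 + 0.1929×12.5 + 0.1235×20.5 + 0.2876×30.9 = 22.9367 per 10000.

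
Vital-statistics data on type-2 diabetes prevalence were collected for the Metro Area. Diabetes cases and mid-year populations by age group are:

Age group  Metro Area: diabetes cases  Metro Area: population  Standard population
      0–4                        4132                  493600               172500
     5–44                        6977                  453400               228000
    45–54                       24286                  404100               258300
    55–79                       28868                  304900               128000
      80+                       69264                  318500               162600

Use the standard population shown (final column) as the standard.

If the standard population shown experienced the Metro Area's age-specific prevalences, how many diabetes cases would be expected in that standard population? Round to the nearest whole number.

Age-specific rates per 1000 for the Metro Area: 8.371, 15.388, 60.099, 94.680, 217.469.
Expected diabetes cases = Σ (standard pop × age-specific rate ÷ 1000)
= 172500×8.371/1000 + 228000×15.388/1000 + 258300×60.099/1000 + 128000×94.680/1000 + 162600×217.469/1000
= 1444.02 + 3508.50 + 15523.57 + 12119.07 + 35360.52 = 67955.69.

67956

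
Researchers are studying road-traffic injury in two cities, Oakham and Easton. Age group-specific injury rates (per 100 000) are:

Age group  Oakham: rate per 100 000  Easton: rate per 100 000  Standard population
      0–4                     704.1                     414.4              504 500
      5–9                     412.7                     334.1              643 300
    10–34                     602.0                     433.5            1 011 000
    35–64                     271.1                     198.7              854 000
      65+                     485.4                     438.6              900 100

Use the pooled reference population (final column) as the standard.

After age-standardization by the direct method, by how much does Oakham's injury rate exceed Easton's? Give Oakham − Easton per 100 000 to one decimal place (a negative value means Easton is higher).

120.4

Standard total = 3 912 900; weights = 0.1289, 0.1644, 0.2584, 0.2183, 0.2300.
Oakham: 0.1289×704.1 + 0.1644×412.7 + 0.2584×602.0 + 0.2183×271.1 + 0.2300×485.4 = 485.0005 per 100 000.
Easton: 0.1289×414.4 + 0.1644×334.1 + 0.2584×433.5 + 0.2183×198.7 + 0.2300×438.6 = 364.6230 per 100 000.
Difference = 485.0005 − 364.6230 = 120.3774.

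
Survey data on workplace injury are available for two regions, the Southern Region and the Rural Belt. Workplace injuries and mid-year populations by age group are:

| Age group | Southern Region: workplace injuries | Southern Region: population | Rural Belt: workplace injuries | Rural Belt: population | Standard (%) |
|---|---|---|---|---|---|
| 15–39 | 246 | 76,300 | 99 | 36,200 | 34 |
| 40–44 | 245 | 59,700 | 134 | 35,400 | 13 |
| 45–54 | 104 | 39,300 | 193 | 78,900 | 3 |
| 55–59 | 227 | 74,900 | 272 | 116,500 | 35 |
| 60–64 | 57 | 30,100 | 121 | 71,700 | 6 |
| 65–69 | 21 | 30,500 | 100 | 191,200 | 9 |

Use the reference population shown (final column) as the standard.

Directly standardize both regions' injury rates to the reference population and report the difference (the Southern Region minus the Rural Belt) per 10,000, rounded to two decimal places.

Age-specific rates per 10,000 for the Southern Region: 32.24, 41.04, 26.46, 30.31, 18.94, 6.89.
For the Rural Belt: 27.35, 37.85, 24.46, 23.35, 16.88, 5.23.
Standard weights: 0.34, 0.13, 0.03, 0.35, 0.06, 0.09.
The Southern Region: 0.3400×32.24 + 0.1300×41.04 + 0.0300×26.46 + 0.3500×30.31 + 0.0600×18.94 + 0.0900×6.89 = 29.4543 per 10,000.
The Rural Belt: 0.3400×27.35 + 0.1300×37.85 + 0.0300×24.46 + 0.3500×23.35 + 0.0600×16.88 + 0.0900×5.23 = 24.6080 per 10,000.
Difference = 29.4543 − 24.6080 = 4.8462.

4.85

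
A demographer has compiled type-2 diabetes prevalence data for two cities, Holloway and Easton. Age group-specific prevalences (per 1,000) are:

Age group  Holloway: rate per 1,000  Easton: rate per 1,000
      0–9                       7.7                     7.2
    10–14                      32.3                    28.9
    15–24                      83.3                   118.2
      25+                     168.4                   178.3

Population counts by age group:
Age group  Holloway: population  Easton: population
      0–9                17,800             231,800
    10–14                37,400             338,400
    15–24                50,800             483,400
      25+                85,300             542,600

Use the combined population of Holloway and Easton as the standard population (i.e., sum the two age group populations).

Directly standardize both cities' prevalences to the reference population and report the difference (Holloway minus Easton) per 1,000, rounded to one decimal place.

Combined standard total = 1,787,500; weights = 0.1396, 0.2102, 0.2989, 0.3513.
Holloway: 0.1396×7.7 + 0.2102×32.3 + 0.2989×83.3 + 0.3513×168.4 = 91.9147 per 1,000.
Easton: 0.1396×7.2 + 0.2102×28.9 + 0.2989×118.2 + 0.3513×178.3 = 105.0376 per 1,000.
Difference = 91.9147 − 105.0376 = -13.1229.

-13.1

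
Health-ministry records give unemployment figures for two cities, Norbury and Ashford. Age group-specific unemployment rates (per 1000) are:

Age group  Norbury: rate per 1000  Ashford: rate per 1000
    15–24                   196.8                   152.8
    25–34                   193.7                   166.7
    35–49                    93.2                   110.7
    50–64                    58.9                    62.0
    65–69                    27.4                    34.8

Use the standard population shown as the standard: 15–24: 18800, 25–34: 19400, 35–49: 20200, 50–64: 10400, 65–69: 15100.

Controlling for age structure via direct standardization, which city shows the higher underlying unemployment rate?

Standard total = 83900; weights = 0.2241, 0.2312, 0.2408, 0.1240, 0.1800.
Norbury: 0.2241×196.8 + 0.2312×193.7 + 0.2408×93.2 + 0.1240×58.9 + 0.1800×27.4 = 123.5585 per 1000.
Ashford: 0.2241×152.8 + 0.2312×166.7 + 0.2408×110.7 + 0.1240×62.0 + 0.1800×34.8 = 113.3855 per 1000.

Norbury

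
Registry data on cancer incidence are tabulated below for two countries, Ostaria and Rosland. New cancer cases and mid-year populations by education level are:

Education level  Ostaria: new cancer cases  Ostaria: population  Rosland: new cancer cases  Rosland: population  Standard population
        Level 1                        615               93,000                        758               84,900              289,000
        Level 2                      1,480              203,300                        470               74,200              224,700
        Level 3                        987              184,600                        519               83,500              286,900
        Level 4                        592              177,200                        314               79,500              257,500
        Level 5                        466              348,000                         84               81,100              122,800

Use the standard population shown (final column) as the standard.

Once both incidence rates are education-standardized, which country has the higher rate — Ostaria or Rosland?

Rosland

Education-specific rates per 100,000 for Ostaria: 661.29, 727.99, 534.67, 334.09, 133.91.
For Rosland: 892.82, 633.42, 621.56, 394.97, 103.58.
Standard total = 1,180,900; weights = 0.2447, 0.1903, 0.2430, 0.2181, 0.1040.
Ostaria: 0.2447×661.29 + 0.1903×727.99 + 0.2430×534.67 + 0.2181×334.09 + 0.1040×133.91 = 517.0290 per 100,000.
Rosland: 0.2447×892.82 + 0.1903×633.42 + 0.2430×621.56 + 0.2181×394.97 + 0.1040×103.58 = 586.9269 per 100,000.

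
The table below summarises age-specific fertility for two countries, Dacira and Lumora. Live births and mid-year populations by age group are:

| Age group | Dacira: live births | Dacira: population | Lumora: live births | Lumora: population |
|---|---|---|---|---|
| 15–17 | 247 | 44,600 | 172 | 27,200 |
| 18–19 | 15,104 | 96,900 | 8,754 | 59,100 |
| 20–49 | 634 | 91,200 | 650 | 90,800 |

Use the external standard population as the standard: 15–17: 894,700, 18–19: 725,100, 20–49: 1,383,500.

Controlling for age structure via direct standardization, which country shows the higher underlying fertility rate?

Dacira

Age-specific rates per 1,000 for Dacira: 5.538, 155.872, 6.952.
For Lumora: 6.324, 148.122, 7.159.
Standard total = 3,003,300; weights = 0.2979, 0.2414, 0.4607.
Dacira: 0.2979×5.538 + 0.2414×155.872 + 0.4607×6.952 = 42.4851 per 1,000.
Lumora: 0.2979×6.324 + 0.2414×148.122 + 0.4607×7.159 = 40.9432 per 1,000.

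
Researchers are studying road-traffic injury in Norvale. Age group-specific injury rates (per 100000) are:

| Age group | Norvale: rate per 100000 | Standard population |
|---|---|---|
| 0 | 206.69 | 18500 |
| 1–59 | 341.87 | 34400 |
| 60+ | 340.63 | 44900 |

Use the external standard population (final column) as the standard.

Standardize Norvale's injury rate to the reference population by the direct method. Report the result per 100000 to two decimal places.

315.73

Standard total = 97800; weights = 0.1892, 0.3517, 0.4591.
Standardized rate: 0.1892×206.69 + 0.3517×341.87 + 0.4591×340.63 = 315.7299 per 100000.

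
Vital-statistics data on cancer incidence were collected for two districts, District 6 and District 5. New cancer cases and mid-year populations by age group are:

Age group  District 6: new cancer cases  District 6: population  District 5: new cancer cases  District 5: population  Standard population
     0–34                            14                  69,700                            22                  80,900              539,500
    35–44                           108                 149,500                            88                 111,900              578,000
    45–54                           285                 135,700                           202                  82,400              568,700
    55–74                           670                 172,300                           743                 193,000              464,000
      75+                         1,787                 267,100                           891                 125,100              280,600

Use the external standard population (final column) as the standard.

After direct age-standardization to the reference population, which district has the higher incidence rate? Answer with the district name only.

Age-specific rates per 100,000 for District 6: 20.09, 72.24, 210.02, 388.86, 669.04.
For District 5: 27.19, 78.64, 245.15, 384.97, 712.23.
Standard total = 2,430,800; weights = 0.2219, 0.2378, 0.2340, 0.1909, 0.1154.
District 6: 0.2219×20.09 + 0.2378×72.24 + 0.2340×210.02 + 0.1909×388.86 + 0.1154×669.04 = 222.2284 per 100,000.
District 5: 0.2219×27.19 + 0.2378×78.64 + 0.2340×245.15 + 0.1909×384.97 + 0.1154×712.23 = 237.7901 per 100,000.
The crude rates (360.57 vs 328.00) would put District 6 higher, but that reflects its age composition; once standardized to a common age structure, District 5 has the higher underlying rate.

District 5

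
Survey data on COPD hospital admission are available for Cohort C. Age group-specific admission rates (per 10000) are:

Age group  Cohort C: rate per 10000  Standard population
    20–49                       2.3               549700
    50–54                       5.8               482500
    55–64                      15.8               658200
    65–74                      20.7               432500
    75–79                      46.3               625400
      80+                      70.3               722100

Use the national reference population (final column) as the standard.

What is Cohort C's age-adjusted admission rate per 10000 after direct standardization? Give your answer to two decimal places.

29.72

Standard total = 3470400; weights = 0.1584, 0.1390, 0.1897, 0.1246, 0.1802, 0.2081.
Standardized rate: 0.1584×2.3 + 0.1390×5.8 + 0.1897×15.8 + 0.1246×20.7 + 0.1802×46.3 + 0.2081×70.3 = 29.7184 per 10000.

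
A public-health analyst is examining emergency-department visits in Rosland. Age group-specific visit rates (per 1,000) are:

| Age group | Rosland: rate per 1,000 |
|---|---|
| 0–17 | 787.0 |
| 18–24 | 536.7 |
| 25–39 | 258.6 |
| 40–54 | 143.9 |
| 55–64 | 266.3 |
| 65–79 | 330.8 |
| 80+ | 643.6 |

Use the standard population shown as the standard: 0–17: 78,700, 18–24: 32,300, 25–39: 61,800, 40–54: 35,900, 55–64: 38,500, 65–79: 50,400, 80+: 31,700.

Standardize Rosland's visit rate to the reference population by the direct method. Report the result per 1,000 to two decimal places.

Standard total = 329,300; weights = 0.2390, 0.0981, 0.1877, 0.1090, 0.1169, 0.1531, 0.0963.
Standardized rate: 0.2390×787.0 + 0.0981×536.7 + 0.1877×258.6 + 0.1090×143.9 + 0.1169×266.3 + 0.1531×330.8 + 0.0963×643.6 = 448.6693 per 1,000.

448.67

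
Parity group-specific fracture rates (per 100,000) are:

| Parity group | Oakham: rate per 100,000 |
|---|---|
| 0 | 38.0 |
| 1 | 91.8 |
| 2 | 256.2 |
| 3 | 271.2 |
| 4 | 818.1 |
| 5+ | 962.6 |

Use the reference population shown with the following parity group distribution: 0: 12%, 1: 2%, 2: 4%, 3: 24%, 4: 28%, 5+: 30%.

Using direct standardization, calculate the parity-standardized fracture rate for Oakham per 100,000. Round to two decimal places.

Standard weights: 0.12, 0.02, 0.04, 0.24, 0.28, 0.30.
Standardized rate: 0.1200×38.0 + 0.0200×91.8 + 0.0400×256.2 + 0.2400×271.2 + 0.2800×818.1 + 0.3000×962.6 = 599.5800 per 100,000.

599.58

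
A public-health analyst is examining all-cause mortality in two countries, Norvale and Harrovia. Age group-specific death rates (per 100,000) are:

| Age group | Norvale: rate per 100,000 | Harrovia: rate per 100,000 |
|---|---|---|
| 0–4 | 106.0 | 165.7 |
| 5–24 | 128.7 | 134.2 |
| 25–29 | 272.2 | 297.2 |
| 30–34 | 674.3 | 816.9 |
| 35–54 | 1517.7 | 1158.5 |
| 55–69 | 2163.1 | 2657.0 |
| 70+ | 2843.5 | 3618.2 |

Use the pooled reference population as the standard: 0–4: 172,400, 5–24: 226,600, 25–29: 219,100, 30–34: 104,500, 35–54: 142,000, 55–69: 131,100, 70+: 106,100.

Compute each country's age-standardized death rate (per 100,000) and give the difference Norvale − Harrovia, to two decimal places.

-116.04

Standard total = 1,101,800; weights = 0.1565, 0.2057, 0.1989, 0.0948, 0.1289, 0.1190, 0.0963.
Norvale: 0.1565×106.0 + 0.2057×128.7 + 0.1989×272.2 + 0.0948×674.3 + 0.1289×1517.7 + 0.1190×2163.1 + 0.0963×2843.5 = 887.9401 per 100,000.
Harrovia: 0.1565×165.7 + 0.2057×134.2 + 0.1989×297.2 + 0.0948×816.9 + 0.1289×1158.5 + 0.1190×2657.0 + 0.0963×3618.2 = 1003.9841 per 100,000.
Difference = 887.9401 − 1003.9841 = -116.0441.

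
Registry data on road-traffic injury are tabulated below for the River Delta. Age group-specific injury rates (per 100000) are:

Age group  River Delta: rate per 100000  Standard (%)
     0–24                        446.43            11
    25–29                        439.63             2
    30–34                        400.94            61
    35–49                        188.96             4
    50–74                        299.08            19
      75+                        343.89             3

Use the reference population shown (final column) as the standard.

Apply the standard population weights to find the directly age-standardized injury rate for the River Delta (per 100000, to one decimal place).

Standard weights: 0.11, 0.02, 0.61, 0.04, 0.19, 0.03.
Standardized rate: 0.1100×446.43 + 0.0200×439.63 + 0.6100×400.94 + 0.0400×188.96 + 0.1900×299.08 + 0.0300×343.89 = 377.1736 per 100000.

377.2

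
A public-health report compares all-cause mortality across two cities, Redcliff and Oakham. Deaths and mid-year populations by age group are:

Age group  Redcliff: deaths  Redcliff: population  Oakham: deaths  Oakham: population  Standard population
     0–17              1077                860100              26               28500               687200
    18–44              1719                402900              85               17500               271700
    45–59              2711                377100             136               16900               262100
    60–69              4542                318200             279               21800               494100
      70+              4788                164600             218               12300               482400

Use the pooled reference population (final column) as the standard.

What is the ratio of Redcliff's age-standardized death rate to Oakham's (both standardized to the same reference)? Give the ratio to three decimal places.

1.320

Age-specific rates per 1000 for Redcliff: 1.252, 4.267, 7.189, 14.274, 29.089.
For Oakham: 0.912, 4.857, 8.047, 12.798, 17.724.
Standard total = 2197500; weights = 0.3127, 0.1236, 0.1193, 0.2248, 0.2195.
Redcliff: 0.3127×1.252 + 0.1236×4.267 + 0.1193×7.189 + 0.2248×14.274 + 0.2195×29.089 = 11.3716 per 1000.
Oakham: 0.3127×0.912 + 0.1236×4.857 + 0.1193×8.047 + 0.2248×12.798 + 0.2195×17.724 = 8.6140 per 1000.
Ratio = 11.3716 ÷ 8.6140 = 1.32014.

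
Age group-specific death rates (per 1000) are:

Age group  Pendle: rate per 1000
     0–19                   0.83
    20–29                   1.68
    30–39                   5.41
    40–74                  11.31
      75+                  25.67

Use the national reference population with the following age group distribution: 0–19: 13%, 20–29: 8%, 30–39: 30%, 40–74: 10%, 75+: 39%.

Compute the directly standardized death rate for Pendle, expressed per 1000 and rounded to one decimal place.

Standard weights: 0.13, 0.08, 0.30, 0.10, 0.39.
Standardized rate: 0.1300×0.83 + 0.0800×1.68 + 0.3000×5.41 + 0.1000×11.31 + 0.3900×25.67 = 13.0076 per 1000.

13.0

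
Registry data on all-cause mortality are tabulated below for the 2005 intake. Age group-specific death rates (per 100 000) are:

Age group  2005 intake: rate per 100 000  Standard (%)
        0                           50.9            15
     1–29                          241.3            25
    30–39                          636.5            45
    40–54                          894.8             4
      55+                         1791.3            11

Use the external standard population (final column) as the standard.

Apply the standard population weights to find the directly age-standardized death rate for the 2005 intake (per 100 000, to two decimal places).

587.22

Standard weights: 0.15, 0.25, 0.45, 0.04, 0.11.
Standardized rate: 0.1500×50.9 + 0.2500×241.3 + 0.4500×636.5 + 0.0400×894.8 + 0.1100×1791.3 = 587.2200 per 100 000.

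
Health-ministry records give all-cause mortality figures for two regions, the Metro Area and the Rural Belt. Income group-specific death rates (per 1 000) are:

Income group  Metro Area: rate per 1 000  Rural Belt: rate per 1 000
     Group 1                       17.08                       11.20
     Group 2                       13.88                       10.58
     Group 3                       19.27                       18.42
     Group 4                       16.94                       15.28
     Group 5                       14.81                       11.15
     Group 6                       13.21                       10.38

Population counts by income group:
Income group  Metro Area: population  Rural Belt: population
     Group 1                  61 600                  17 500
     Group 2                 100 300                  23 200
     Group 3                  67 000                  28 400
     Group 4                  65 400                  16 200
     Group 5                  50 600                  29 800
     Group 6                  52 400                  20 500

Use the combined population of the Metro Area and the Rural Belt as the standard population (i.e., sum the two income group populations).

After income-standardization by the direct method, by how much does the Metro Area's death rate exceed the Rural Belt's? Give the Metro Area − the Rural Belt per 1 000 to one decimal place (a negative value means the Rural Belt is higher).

3.0

Combined standard total = 532 900; weights = 0.1484, 0.2318, 0.1790, 0.1531, 0.1509, 0.1368.
The Metro Area: 0.1484×17.08 + 0.2318×13.88 + 0.1790×19.27 + 0.1531×16.94 + 0.1509×14.81 + 0.1368×13.21 = 15.8371 per 1 000.
The Rural Belt: 0.1484×11.20 + 0.2318×10.58 + 0.1790×18.42 + 0.1531×15.28 + 0.1509×11.15 + 0.1368×10.38 = 12.8539 per 1 000.
Difference = 15.8371 − 12.8539 = 2.9833.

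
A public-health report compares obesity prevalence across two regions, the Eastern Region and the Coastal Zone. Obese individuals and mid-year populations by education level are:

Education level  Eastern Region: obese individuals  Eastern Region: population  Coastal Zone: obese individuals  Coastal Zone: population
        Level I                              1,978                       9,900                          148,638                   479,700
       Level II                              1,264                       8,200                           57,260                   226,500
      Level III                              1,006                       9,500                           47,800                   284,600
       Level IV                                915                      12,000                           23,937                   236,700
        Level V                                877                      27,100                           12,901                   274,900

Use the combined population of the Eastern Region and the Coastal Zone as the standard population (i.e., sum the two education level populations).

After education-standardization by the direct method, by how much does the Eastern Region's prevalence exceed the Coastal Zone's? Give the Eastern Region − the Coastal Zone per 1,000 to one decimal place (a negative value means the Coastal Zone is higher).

Education-specific rates per 1,000 for the Eastern Region: 199.798, 154.146, 105.895, 76.250, 32.362.
For the Coastal Zone: 309.856, 252.804, 167.955, 101.128, 46.930.
Combined standard total = 1,569,100; weights = 0.3120, 0.1496, 0.1874, 0.1585, 0.1925.
The Eastern Region: 0.3120×199.798 + 0.1496×154.146 + 0.1874×105.895 + 0.1585×76.250 + 0.1925×32.362 = 123.5609 per 1,000.
The Coastal Zone: 0.3120×309.856 + 0.1496×252.804 + 0.1874×167.955 + 0.1585×101.128 + 0.1925×46.930 = 191.0378 per 1,000.
Difference = 123.5609 − 191.0378 = -67.4769.

-67.5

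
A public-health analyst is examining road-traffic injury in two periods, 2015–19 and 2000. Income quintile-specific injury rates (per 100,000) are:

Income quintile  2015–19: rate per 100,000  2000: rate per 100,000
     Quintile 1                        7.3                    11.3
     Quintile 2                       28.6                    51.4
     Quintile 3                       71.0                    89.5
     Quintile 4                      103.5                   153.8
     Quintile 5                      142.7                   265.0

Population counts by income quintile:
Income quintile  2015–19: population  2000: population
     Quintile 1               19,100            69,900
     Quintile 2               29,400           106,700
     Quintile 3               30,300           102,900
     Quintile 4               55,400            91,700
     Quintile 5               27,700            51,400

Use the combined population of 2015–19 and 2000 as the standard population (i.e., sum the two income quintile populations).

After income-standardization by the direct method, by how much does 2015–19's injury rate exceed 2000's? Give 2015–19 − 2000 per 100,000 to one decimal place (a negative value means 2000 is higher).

Combined standard total = 584,500; weights = 0.1523, 0.2328, 0.2279, 0.2517, 0.1353.
2015–19: 0.1523×7.3 + 0.2328×28.6 + 0.2279×71.0 + 0.2517×103.5 + 0.1353×142.7 = 69.3101 per 100,000.
2000: 0.1523×11.3 + 0.2328×51.4 + 0.2279×89.5 + 0.2517×153.8 + 0.1353×265.0 = 108.6538 per 100,000.
Difference = 69.3101 − 108.6538 = -39.3436.

-39.3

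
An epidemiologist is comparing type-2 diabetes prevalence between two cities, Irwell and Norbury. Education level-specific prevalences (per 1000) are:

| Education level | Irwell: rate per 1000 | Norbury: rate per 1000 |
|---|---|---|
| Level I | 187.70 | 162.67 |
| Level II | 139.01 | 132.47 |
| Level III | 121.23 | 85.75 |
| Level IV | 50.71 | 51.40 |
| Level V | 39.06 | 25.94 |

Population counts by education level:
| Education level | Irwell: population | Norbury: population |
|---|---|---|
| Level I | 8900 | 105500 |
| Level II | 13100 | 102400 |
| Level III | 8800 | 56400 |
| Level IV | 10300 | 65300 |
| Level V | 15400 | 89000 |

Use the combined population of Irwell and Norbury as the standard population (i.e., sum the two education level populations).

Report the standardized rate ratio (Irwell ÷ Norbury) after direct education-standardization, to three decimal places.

Combined standard total = 475100; weights = 0.2408, 0.2431, 0.1372, 0.1591, 0.2197.
Irwell: 0.2408×187.70 + 0.2431×139.01 + 0.1372×121.23 + 0.1591×50.71 + 0.2197×39.06 = 112.2801 per 1000.
Norbury: 0.2408×162.67 + 0.2431×132.47 + 0.1372×85.75 + 0.1591×51.40 + 0.2197×25.94 = 97.0209 per 1000.
Ratio = 112.2801 ÷ 97.0209 = 1.15728.

1.157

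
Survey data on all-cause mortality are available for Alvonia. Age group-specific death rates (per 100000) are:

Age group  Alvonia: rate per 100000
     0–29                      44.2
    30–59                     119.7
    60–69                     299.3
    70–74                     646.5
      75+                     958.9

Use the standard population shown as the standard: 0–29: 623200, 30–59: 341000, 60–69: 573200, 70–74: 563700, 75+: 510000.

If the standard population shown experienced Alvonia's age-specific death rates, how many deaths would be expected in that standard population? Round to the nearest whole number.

Expected deaths = Σ (standard pop × age-specific rate ÷ 100000)
= 623200×44.2/100000 + 341000×119.7/100000 + 573200×299.3/100000 + 563700×646.5/100000 + 510000×958.9/100000
= 275.45 + 408.18 + 1715.59 + 3644.32 + 4890.39 = 10933.93.

10934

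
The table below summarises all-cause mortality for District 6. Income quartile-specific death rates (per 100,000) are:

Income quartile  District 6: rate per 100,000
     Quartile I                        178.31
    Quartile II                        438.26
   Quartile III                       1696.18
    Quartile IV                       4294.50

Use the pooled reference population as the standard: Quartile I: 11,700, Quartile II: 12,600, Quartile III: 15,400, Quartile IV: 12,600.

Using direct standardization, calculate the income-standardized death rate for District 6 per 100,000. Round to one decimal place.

1679.5

Standard total = 52,300; weights = 0.2237, 0.2409, 0.2945, 0.2409.
Standardized rate: 0.2237×178.31 + 0.2409×438.26 + 0.2945×1696.18 + 0.2409×4294.50 = 1679.5445 per 100,000.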